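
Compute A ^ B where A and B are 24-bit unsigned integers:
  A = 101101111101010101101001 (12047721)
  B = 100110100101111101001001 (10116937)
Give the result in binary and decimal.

Apply ^ to each column (1 where bits differ):
  101101111101010101101001
^ 100110100101111101001001
--------------------------
  001011011000101000100000

Answer: 001011011000101000100000 (2984480)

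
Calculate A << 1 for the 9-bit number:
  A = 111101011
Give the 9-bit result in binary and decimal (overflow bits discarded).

Shift left by 1: drop the top 1 bit(s), append 1 zero(s) on the right.
  111101011  ->  discard [1], keep [11101011], append 0
= 111010110

Answer: 111010110 (470)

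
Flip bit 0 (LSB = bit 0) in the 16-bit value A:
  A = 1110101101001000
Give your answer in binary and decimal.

Mask = 1 << 0 = 0000000000000001
Bit 0 of A is 0; XOR with the mask flips it to 1.
  1110101101001000
^ 0000000000000001
------------------
  1110101101001001

Answer: 1110101101001001 (60233)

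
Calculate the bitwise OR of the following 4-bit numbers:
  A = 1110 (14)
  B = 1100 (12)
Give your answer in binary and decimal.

Apply | to each column (1 where either bit is 1):
  1110
| 1100
------
  1110

Answer: 1110 (14)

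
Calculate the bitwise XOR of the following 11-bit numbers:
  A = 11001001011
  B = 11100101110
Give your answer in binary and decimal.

Apply ^ to each column (1 where bits differ):
  11001001011
^ 11100101110
-------------
  00101100101

Answer: 00101100101 (357)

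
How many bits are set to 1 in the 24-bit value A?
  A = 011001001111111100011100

011001001111111100011100
1-bits at positions (from bit 0 = LSB): 2, 3, 4, 8, 9, 10, 11, 12, 13, 14, 15, 18, 21, 22
Count = 14

Answer: 14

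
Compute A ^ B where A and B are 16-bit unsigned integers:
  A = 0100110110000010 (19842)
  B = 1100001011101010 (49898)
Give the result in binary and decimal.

Apply ^ to each column (1 where bits differ):
  0100110110000010
^ 1100001011101010
------------------
  1000111101101000

Answer: 1000111101101000 (36712)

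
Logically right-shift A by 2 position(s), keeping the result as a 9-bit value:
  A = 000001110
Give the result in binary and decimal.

Logical shift right by 2: drop the bottom 2 bit(s), prepend 2 zero(s) on the left.
  000001110  ->  keep [0000011], discard [10], prepend 00
= 000000011

Answer: 000000011 (3)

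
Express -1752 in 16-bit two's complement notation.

1. Binary of +1752:  0000011011011000
2. Invert bits:     1111100100100111
3. Add 1:           1111100100101000

Answer: 1111100100101000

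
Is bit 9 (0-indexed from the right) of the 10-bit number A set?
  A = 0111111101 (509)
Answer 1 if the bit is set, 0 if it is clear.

Bit 9 is the 10th from the right.
  0111111101
  ^
That bit is 0.

Answer: 0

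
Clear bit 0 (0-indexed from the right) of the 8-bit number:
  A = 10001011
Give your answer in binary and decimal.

Mask = ~(1 << 0) = 11111110
Bit 0 of A is 1, so AND-ing with the mask clears it to 0.
  10001011
& 11111110
----------
  10001010

Answer: 10001010 (138)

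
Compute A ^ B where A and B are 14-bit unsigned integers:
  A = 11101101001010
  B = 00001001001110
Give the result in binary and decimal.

Apply ^ to each column (1 where bits differ):
  11101101001010
^ 00001001001110
----------------
  11100100000100

Answer: 11100100000100 (14596)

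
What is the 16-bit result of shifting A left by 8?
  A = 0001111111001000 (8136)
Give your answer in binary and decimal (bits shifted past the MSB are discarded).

Shift left by 8: drop the top 8 bit(s), append 8 zero(s) on the right.
  0001111111001000  ->  discard [00011111], keep [11001000], append 00000000
= 1100100000000000

Answer: 1100100000000000 (51200)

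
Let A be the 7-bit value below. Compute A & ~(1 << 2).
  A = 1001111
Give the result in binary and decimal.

Mask = ~(1 << 2) = 1111011
Bit 2 of A is 1, so AND-ing with the mask clears it to 0.
  1001111
& 1111011
---------
  1001011

Answer: 1001011 (75)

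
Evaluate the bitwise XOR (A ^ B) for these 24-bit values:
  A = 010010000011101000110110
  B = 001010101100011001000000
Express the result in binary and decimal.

Apply ^ to each column (1 where bits differ):
  010010000011101000110110
^ 001010101100011001000000
--------------------------
  011000101111110001110110

Answer: 011000101111110001110110 (6487158)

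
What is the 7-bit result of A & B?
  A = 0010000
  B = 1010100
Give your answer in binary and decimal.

Apply & to each column (1 only where both bits are 1):
  0010000
& 1010100
---------
  0010000

Answer: 0010000 (16)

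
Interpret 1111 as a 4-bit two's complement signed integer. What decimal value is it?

MSB is 1, so the value is negative. Find the magnitude:
1. Invert bits:  0000
2. Add 1:        0001  = 1
3. Apply sign:   -1

Answer: -1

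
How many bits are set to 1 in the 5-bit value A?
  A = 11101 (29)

11101
1-bits at positions (from bit 0 = LSB): 0, 2, 3, 4
Count = 4

Answer: 4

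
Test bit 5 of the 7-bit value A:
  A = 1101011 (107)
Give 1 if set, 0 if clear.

Bit 5 is the 6th from the right.
  1101011
   ^
That bit is 1.

Answer: 1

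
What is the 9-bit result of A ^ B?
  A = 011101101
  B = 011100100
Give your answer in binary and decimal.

Apply ^ to each column (1 where bits differ):
  011101101
^ 011100100
-----------
  000001001

Answer: 000001001 (9)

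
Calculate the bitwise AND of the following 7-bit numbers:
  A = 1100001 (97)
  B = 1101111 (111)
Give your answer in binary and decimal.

Apply & to each column (1 only where both bits are 1):
  1100001
& 1101111
---------
  1100001

Answer: 1100001 (97)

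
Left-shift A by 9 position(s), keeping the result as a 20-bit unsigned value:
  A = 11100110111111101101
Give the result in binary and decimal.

Shift left by 9: drop the top 9 bit(s), append 9 zero(s) on the right.
  11100110111111101101  ->  discard [111001101], keep [11111101101], append 000000000
= 11111101101000000000

Answer: 11111101101000000000 (1038848)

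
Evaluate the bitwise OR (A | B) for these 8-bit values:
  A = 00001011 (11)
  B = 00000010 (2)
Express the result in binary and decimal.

Apply | to each column (1 where either bit is 1):
  00001011
| 00000010
----------
  00001011

Answer: 00001011 (11)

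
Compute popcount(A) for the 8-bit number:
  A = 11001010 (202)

11001010
1-bits at positions (from bit 0 = LSB): 1, 3, 6, 7
Count = 4

Answer: 4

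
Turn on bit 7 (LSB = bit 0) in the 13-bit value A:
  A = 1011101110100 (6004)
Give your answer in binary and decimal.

Mask = 1 << 7 = 0000010000000
Bit 7 of A is 0, so OR-ing with the mask flips it to 1.
  1011101110100
| 0000010000000
---------------
  1011111110100

Answer: 1011111110100 (6132)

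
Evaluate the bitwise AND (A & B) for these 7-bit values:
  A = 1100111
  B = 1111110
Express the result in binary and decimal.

Apply & to each column (1 only where both bits are 1):
  1100111
& 1111110
---------
  1100110

Answer: 1100110 (102)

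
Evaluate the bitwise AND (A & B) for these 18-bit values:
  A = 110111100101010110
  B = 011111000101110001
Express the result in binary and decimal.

Apply & to each column (1 only where both bits are 1):
  110111100101010110
& 011111000101110001
--------------------
  010111000101010000

Answer: 010111000101010000 (94544)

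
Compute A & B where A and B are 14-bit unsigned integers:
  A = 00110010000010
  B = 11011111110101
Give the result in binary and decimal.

Apply & to each column (1 only where both bits are 1):
  00110010000010
& 11011111110101
----------------
  00010010000000

Answer: 00010010000000 (1152)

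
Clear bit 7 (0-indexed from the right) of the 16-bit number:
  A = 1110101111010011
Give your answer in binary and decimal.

Mask = ~(1 << 7) = 1111111101111111
Bit 7 of A is 1, so AND-ing with the mask clears it to 0.
  1110101111010011
& 1111111101111111
------------------
  1110101101010011

Answer: 1110101101010011 (60243)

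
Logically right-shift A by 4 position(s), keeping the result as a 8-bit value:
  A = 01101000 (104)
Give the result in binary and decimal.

Logical shift right by 4: drop the bottom 4 bit(s), prepend 4 zero(s) on the left.
  01101000  ->  keep [0110], discard [1000], prepend 0000
= 00000110

Answer: 00000110 (6)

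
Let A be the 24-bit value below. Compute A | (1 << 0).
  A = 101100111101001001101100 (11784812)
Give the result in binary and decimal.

Mask = 1 << 0 = 000000000000000000000001
Bit 0 of A is 0, so OR-ing with the mask flips it to 1.
  101100111101001001101100
| 000000000000000000000001
--------------------------
  101100111101001001101101

Answer: 101100111101001001101101 (11784813)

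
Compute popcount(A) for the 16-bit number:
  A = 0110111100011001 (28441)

0110111100011001
1-bits at positions (from bit 0 = LSB): 0, 3, 4, 8, 9, 10, 11, 13, 14
Count = 9

Answer: 9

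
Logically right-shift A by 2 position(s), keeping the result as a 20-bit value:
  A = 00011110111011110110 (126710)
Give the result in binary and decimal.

Logical shift right by 2: drop the bottom 2 bit(s), prepend 2 zero(s) on the left.
  00011110111011110110  ->  keep [000111101110111101], discard [10], prepend 00
= 00000111101110111101

Answer: 00000111101110111101 (31677)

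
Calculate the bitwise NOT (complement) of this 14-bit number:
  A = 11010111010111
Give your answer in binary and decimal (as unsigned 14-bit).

Flip each bit (0->1, 1->0):
  11010111010111
  00101000101000

Answer: 00101000101000 (2600)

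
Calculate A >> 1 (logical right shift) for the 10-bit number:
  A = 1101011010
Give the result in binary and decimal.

Logical shift right by 1: drop the bottom 1 bit(s), prepend 1 zero(s) on the left.
  1101011010  ->  keep [110101101], discard [0], prepend 0
= 0110101101

Answer: 0110101101 (429)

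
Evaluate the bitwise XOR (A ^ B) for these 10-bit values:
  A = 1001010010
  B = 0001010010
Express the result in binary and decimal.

Apply ^ to each column (1 where bits differ):
  1001010010
^ 0001010010
------------
  1000000000

Answer: 1000000000 (512)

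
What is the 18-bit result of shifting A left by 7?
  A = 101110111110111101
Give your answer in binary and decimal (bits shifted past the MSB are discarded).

Shift left by 7: drop the top 7 bit(s), append 7 zero(s) on the right.
  101110111110111101  ->  discard [1011101], keep [11110111101], append 0000000
= 111101111010000000

Answer: 111101111010000000 (253568)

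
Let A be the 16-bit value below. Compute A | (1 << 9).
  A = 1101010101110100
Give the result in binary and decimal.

Mask = 1 << 9 = 0000001000000000
Bit 9 of A is 0, so OR-ing with the mask flips it to 1.
  1101010101110100
| 0000001000000000
------------------
  1101011101110100

Answer: 1101011101110100 (55156)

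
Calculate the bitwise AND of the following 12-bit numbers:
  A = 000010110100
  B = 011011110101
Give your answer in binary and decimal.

Apply & to each column (1 only where both bits are 1):
  000010110100
& 011011110101
--------------
  000010110100

Answer: 000010110100 (180)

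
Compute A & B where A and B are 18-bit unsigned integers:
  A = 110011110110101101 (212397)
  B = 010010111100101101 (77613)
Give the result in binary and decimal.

Apply & to each column (1 only where both bits are 1):
  110011110110101101
& 010010111100101101
--------------------
  010010110100101101

Answer: 010010110100101101 (77101)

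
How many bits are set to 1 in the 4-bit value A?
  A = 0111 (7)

0111
1-bits at positions (from bit 0 = LSB): 0, 1, 2
Count = 3

Answer: 3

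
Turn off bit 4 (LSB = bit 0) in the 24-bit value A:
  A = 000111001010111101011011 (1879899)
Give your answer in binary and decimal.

Mask = ~(1 << 4) = 111111111111111111101111
Bit 4 of A is 1, so AND-ing with the mask clears it to 0.
  000111001010111101011011
& 111111111111111111101111
--------------------------
  000111001010111101001011

Answer: 000111001010111101001011 (1879883)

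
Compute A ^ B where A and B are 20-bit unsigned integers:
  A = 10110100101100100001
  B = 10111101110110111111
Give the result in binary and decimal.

Apply ^ to each column (1 where bits differ):
  10110100101100100001
^ 10111101110110111111
----------------------
  00001001011010011110

Answer: 00001001011010011110 (38558)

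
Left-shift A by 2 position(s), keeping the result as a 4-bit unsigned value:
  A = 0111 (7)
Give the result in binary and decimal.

Shift left by 2: drop the top 2 bit(s), append 2 zero(s) on the right.
  0111  ->  discard [01], keep [11], append 00
= 1100

Answer: 1100 (12)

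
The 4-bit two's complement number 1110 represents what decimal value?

MSB is 1, so the value is negative. Find the magnitude:
1. Invert bits:  0001
2. Add 1:        0010  = 2
3. Apply sign:   -2

Answer: -2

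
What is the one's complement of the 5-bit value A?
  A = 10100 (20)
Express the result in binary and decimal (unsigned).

Flip each bit (0->1, 1->0):
  10100
  01011

Answer: 01011 (11)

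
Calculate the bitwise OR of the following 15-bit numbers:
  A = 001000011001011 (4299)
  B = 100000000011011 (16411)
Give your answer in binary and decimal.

Apply | to each column (1 where either bit is 1):
  001000011001011
| 100000000011011
-----------------
  101000011011011

Answer: 101000011011011 (20699)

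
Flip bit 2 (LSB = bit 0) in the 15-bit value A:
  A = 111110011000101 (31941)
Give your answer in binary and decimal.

Mask = 1 << 2 = 000000000000100
Bit 2 of A is 1; XOR with the mask flips it to 0.
  111110011000101
^ 000000000000100
-----------------
  111110011000001

Answer: 111110011000001 (31937)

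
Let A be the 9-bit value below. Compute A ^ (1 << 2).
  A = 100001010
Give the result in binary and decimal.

Mask = 1 << 2 = 000000100
Bit 2 of A is 0; XOR with the mask flips it to 1.
  100001010
^ 000000100
-----------
  100001110

Answer: 100001110 (270)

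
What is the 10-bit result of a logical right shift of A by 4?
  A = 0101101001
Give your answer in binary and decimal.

Logical shift right by 4: drop the bottom 4 bit(s), prepend 4 zero(s) on the left.
  0101101001  ->  keep [010110], discard [1001], prepend 0000
= 0000010110

Answer: 0000010110 (22)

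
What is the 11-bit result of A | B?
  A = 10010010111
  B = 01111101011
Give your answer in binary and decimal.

Apply | to each column (1 where either bit is 1):
  10010010111
| 01111101011
-------------
  11111111111

Answer: 11111111111 (2047)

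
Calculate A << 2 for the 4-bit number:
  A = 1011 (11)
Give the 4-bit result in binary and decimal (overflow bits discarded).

Shift left by 2: drop the top 2 bit(s), append 2 zero(s) on the right.
  1011  ->  discard [10], keep [11], append 00
= 1100

Answer: 1100 (12)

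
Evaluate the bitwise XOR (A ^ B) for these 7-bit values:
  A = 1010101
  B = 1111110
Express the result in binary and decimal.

Apply ^ to each column (1 where bits differ):
  1010101
^ 1111110
---------
  0101011

Answer: 0101011 (43)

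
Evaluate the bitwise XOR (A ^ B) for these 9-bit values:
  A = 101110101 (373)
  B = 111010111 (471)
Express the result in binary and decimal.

Apply ^ to each column (1 where bits differ):
  101110101
^ 111010111
-----------
  010100010

Answer: 010100010 (162)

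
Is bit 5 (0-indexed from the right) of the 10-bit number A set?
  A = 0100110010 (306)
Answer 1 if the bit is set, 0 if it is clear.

Bit 5 is the 6th from the right.
  0100110010
      ^
That bit is 1.

Answer: 1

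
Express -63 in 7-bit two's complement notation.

1. Binary of +63:  0111111
2. Invert bits:     1000000
3. Add 1:           1000001

Answer: 1000001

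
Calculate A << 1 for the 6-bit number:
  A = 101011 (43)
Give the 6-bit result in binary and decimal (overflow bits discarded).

Shift left by 1: drop the top 1 bit(s), append 1 zero(s) on the right.
  101011  ->  discard [1], keep [01011], append 0
= 010110

Answer: 010110 (22)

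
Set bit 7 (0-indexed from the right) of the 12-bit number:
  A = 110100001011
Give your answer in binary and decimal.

Mask = 1 << 7 = 000010000000
Bit 7 of A is 0, so OR-ing with the mask flips it to 1.
  110100001011
| 000010000000
--------------
  110110001011

Answer: 110110001011 (3467)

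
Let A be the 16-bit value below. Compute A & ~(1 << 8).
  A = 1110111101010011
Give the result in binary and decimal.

Mask = ~(1 << 8) = 1111111011111111
Bit 8 of A is 1, so AND-ing with the mask clears it to 0.
  1110111101010011
& 1111111011111111
------------------
  1110111001010011

Answer: 1110111001010011 (61011)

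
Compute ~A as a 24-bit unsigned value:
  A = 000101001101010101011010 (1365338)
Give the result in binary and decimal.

Flip each bit (0->1, 1->0):
  000101001101010101011010
  111010110010101010100101

Answer: 111010110010101010100101 (15411877)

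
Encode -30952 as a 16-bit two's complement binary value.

1. Binary of +30952:  0111100011101000
2. Invert bits:     1000011100010111
3. Add 1:           1000011100011000

Answer: 1000011100011000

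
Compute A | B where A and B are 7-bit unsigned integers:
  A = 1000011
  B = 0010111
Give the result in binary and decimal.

Apply | to each column (1 where either bit is 1):
  1000011
| 0010111
---------
  1010111

Answer: 1010111 (87)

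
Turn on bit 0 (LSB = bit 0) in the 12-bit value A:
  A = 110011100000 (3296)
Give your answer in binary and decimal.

Mask = 1 << 0 = 000000000001
Bit 0 of A is 0, so OR-ing with the mask flips it to 1.
  110011100000
| 000000000001
--------------
  110011100001

Answer: 110011100001 (3297)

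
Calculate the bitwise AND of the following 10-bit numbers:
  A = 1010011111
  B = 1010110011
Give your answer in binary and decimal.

Apply & to each column (1 only where both bits are 1):
  1010011111
& 1010110011
------------
  1010010011

Answer: 1010010011 (659)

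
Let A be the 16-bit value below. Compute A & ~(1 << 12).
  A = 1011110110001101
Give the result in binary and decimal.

Mask = ~(1 << 12) = 1110111111111111
Bit 12 of A is 1, so AND-ing with the mask clears it to 0.
  1011110110001101
& 1110111111111111
------------------
  1010110110001101

Answer: 1010110110001101 (44429)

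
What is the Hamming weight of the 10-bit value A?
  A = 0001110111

0001110111
1-bits at positions (from bit 0 = LSB): 0, 1, 2, 4, 5, 6
Count = 6

Answer: 6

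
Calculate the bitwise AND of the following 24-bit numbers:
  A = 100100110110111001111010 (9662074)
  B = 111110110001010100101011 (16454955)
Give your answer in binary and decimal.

Apply & to each column (1 only where both bits are 1):
  100100110110111001111010
& 111110110001010100101011
--------------------------
  100100110000010000101010

Answer: 100100110000010000101010 (9634858)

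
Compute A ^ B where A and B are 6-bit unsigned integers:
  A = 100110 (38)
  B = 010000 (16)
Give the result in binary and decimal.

Apply ^ to each column (1 where bits differ):
  100110
^ 010000
--------
  110110

Answer: 110110 (54)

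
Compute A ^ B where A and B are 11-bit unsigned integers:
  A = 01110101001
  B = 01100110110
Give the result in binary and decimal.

Apply ^ to each column (1 where bits differ):
  01110101001
^ 01100110110
-------------
  00010011111

Answer: 00010011111 (159)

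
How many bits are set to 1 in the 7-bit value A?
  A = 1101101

1101101
1-bits at positions (from bit 0 = LSB): 0, 2, 3, 5, 6
Count = 5

Answer: 5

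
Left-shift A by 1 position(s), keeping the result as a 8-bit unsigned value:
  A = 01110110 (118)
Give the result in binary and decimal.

Shift left by 1: drop the top 1 bit(s), append 1 zero(s) on the right.
  01110110  ->  discard [0], keep [1110110], append 0
= 11101100

Answer: 11101100 (236)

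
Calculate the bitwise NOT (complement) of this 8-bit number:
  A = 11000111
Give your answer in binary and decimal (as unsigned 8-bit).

Flip each bit (0->1, 1->0):
  11000111
  00111000

Answer: 00111000 (56)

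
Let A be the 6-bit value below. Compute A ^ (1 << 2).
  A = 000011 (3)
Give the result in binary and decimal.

Mask = 1 << 2 = 000100
Bit 2 of A is 0; XOR with the mask flips it to 1.
  000011
^ 000100
--------
  000111

Answer: 000111 (7)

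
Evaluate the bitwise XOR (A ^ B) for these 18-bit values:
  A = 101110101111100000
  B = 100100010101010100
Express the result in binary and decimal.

Apply ^ to each column (1 where bits differ):
  101110101111100000
^ 100100010101010100
--------------------
  001010111010110100

Answer: 001010111010110100 (44724)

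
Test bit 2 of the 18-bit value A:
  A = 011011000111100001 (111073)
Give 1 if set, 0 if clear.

Bit 2 is the 3rd from the right.
  011011000111100001
                 ^
That bit is 0.

Answer: 0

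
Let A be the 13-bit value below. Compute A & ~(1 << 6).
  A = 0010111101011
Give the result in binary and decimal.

Mask = ~(1 << 6) = 1111110111111
Bit 6 of A is 1, so AND-ing with the mask clears it to 0.
  0010111101011
& 1111110111111
---------------
  0010110101011

Answer: 0010110101011 (1451)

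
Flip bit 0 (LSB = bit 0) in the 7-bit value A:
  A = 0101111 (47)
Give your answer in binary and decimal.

Mask = 1 << 0 = 0000001
Bit 0 of A is 1; XOR with the mask flips it to 0.
  0101111
^ 0000001
---------
  0101110

Answer: 0101110 (46)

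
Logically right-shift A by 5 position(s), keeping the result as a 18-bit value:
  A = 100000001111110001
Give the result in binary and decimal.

Logical shift right by 5: drop the bottom 5 bit(s), prepend 5 zero(s) on the left.
  100000001111110001  ->  keep [1000000011111], discard [10001], prepend 00000
= 000001000000011111

Answer: 000001000000011111 (4127)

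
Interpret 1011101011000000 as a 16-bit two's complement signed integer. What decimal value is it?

MSB is 1, so the value is negative. Find the magnitude:
1. Invert bits:  0100010100111111
2. Add 1:        0100010101000000  = 17728
3. Apply sign:   -17728

Answer: -17728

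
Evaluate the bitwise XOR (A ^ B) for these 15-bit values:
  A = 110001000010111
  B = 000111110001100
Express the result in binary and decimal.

Apply ^ to each column (1 where bits differ):
  110001000010111
^ 000111110001100
-----------------
  110110110011011

Answer: 110110110011011 (28059)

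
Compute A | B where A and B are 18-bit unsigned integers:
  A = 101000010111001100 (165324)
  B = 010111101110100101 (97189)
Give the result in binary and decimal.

Apply | to each column (1 where either bit is 1):
  101000010111001100
| 010111101110100101
--------------------
  111111111111101101

Answer: 111111111111101101 (262125)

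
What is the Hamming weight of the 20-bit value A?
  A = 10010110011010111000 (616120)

10010110011010111000
1-bits at positions (from bit 0 = LSB): 3, 4, 5, 7, 9, 10, 13, 14, 16, 19
Count = 10

Answer: 10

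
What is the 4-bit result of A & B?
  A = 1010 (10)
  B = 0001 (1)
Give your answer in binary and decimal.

Apply & to each column (1 only where both bits are 1):
  1010
& 0001
------
  0000

Answer: 0000 (0)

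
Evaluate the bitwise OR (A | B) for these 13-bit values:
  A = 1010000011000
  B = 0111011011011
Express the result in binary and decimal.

Apply | to each column (1 where either bit is 1):
  1010000011000
| 0111011011011
---------------
  1111011011011

Answer: 1111011011011 (7899)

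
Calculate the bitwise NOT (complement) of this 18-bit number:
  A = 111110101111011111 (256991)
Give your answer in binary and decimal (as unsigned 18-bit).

Flip each bit (0->1, 1->0):
  111110101111011111
  000001010000100000

Answer: 000001010000100000 (5152)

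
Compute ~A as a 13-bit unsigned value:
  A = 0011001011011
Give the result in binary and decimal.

Flip each bit (0->1, 1->0):
  0011001011011
  1100110100100

Answer: 1100110100100 (6564)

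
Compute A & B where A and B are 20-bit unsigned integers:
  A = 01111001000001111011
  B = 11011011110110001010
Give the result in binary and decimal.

Apply & to each column (1 only where both bits are 1):
  01111001000001111011
& 11011011110110001010
----------------------
  01011001000000001010

Answer: 01011001000000001010 (364554)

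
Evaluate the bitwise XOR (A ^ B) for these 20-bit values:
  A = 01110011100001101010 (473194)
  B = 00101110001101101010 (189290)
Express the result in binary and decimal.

Apply ^ to each column (1 where bits differ):
  01110011100001101010
^ 00101110001101101010
----------------------
  01011101101100000000

Answer: 01011101101100000000 (383744)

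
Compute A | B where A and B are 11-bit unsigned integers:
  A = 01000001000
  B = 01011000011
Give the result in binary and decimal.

Apply | to each column (1 where either bit is 1):
  01000001000
| 01011000011
-------------
  01011001011

Answer: 01011001011 (715)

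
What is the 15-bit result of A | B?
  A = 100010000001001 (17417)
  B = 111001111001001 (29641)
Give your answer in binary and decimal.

Apply | to each column (1 where either bit is 1):
  100010000001001
| 111001111001001
-----------------
  111011111001001

Answer: 111011111001001 (30665)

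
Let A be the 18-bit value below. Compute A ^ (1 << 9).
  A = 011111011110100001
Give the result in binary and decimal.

Mask = 1 << 9 = 000000001000000000
Bit 9 of A is 1; XOR with the mask flips it to 0.
  011111011110100001
^ 000000001000000000
--------------------
  011111010110100001

Answer: 011111010110100001 (128417)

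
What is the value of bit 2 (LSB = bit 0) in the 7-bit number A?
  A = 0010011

Bit 2 is the 3rd from the right.
  0010011
      ^
That bit is 0.

Answer: 0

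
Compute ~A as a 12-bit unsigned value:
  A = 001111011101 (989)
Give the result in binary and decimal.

Flip each bit (0->1, 1->0):
  001111011101
  110000100010

Answer: 110000100010 (3106)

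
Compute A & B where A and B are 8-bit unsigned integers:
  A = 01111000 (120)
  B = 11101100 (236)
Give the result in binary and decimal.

Apply & to each column (1 only where both bits are 1):
  01111000
& 11101100
----------
  01101000

Answer: 01101000 (104)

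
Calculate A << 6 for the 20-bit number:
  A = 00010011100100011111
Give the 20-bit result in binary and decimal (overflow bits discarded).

Shift left by 6: drop the top 6 bit(s), append 6 zero(s) on the right.
  00010011100100011111  ->  discard [000100], keep [11100100011111], append 000000
= 11100100011111000000

Answer: 11100100011111000000 (935872)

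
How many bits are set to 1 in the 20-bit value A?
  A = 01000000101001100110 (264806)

01000000101001100110
1-bits at positions (from bit 0 = LSB): 1, 2, 5, 6, 9, 11, 18
Count = 7

Answer: 7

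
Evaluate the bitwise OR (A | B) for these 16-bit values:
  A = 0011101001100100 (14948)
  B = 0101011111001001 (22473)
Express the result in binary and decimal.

Apply | to each column (1 where either bit is 1):
  0011101001100100
| 0101011111001001
------------------
  0111111111101101

Answer: 0111111111101101 (32749)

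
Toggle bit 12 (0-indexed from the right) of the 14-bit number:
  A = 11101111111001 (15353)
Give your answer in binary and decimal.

Mask = 1 << 12 = 01000000000000
Bit 12 of A is 1; XOR with the mask flips it to 0.
  11101111111001
^ 01000000000000
----------------
  10101111111001

Answer: 10101111111001 (11257)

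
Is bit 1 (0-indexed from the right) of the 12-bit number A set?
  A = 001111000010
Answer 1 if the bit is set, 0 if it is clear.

Bit 1 is the 2nd from the right.
  001111000010
            ^
That bit is 1.

Answer: 1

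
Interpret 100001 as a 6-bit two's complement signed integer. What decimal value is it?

MSB is 1, so the value is negative. Find the magnitude:
1. Invert bits:  011110
2. Add 1:        011111  = 31
3. Apply sign:   -31

Answer: -31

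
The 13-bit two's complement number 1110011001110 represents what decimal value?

MSB is 1, so the value is negative. Find the magnitude:
1. Invert bits:  0001100110001
2. Add 1:        0001100110010  = 818
3. Apply sign:   -818

Answer: -818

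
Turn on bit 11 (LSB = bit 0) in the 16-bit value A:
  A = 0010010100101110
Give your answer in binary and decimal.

Mask = 1 << 11 = 0000100000000000
Bit 11 of A is 0, so OR-ing with the mask flips it to 1.
  0010010100101110
| 0000100000000000
------------------
  0010110100101110

Answer: 0010110100101110 (11566)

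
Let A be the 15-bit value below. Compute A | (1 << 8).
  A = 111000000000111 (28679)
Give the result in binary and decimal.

Mask = 1 << 8 = 000000100000000
Bit 8 of A is 0, so OR-ing with the mask flips it to 1.
  111000000000111
| 000000100000000
-----------------
  111000100000111

Answer: 111000100000111 (28935)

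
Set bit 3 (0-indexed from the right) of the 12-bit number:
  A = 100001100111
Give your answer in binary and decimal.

Mask = 1 << 3 = 000000001000
Bit 3 of A is 0, so OR-ing with the mask flips it to 1.
  100001100111
| 000000001000
--------------
  100001101111

Answer: 100001101111 (2159)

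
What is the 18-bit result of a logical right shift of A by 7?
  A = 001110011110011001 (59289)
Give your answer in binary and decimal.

Logical shift right by 7: drop the bottom 7 bit(s), prepend 7 zero(s) on the left.
  001110011110011001  ->  keep [00111001111], discard [0011001], prepend 0000000
= 000000000111001111

Answer: 000000000111001111 (463)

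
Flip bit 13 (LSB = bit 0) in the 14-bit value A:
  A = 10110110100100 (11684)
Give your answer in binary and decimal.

Mask = 1 << 13 = 10000000000000
Bit 13 of A is 1; XOR with the mask flips it to 0.
  10110110100100
^ 10000000000000
----------------
  00110110100100

Answer: 00110110100100 (3492)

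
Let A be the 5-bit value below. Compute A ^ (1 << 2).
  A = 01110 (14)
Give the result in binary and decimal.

Mask = 1 << 2 = 00100
Bit 2 of A is 1; XOR with the mask flips it to 0.
  01110
^ 00100
-------
  01010

Answer: 01010 (10)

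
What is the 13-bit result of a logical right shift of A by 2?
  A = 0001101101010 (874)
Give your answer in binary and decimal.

Logical shift right by 2: drop the bottom 2 bit(s), prepend 2 zero(s) on the left.
  0001101101010  ->  keep [00011011010], discard [10], prepend 00
= 0000011011010

Answer: 0000011011010 (218)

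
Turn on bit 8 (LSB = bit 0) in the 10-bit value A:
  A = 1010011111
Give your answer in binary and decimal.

Mask = 1 << 8 = 0100000000
Bit 8 of A is 0, so OR-ing with the mask flips it to 1.
  1010011111
| 0100000000
------------
  1110011111

Answer: 1110011111 (927)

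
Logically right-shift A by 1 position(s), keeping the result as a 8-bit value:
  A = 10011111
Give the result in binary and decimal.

Logical shift right by 1: drop the bottom 1 bit(s), prepend 1 zero(s) on the left.
  10011111  ->  keep [1001111], discard [1], prepend 0
= 01001111

Answer: 01001111 (79)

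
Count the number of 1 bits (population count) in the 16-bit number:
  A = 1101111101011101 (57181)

1101111101011101
1-bits at positions (from bit 0 = LSB): 0, 2, 3, 4, 6, 8, 9, 10, 11, 12, 14, 15
Count = 12

Answer: 12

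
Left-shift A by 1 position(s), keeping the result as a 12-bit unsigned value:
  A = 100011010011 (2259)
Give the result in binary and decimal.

Shift left by 1: drop the top 1 bit(s), append 1 zero(s) on the right.
  100011010011  ->  discard [1], keep [00011010011], append 0
= 000110100110

Answer: 000110100110 (422)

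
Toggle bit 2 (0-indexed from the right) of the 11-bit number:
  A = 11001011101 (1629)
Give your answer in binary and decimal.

Mask = 1 << 2 = 00000000100
Bit 2 of A is 1; XOR with the mask flips it to 0.
  11001011101
^ 00000000100
-------------
  11001011001

Answer: 11001011001 (1625)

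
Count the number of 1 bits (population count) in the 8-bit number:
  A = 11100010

11100010
1-bits at positions (from bit 0 = LSB): 1, 5, 6, 7
Count = 4

Answer: 4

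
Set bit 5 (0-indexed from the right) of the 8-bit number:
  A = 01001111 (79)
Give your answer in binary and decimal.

Mask = 1 << 5 = 00100000
Bit 5 of A is 0, so OR-ing with the mask flips it to 1.
  01001111
| 00100000
----------
  01101111

Answer: 01101111 (111)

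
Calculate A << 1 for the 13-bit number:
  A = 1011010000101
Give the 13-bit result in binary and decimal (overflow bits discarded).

Shift left by 1: drop the top 1 bit(s), append 1 zero(s) on the right.
  1011010000101  ->  discard [1], keep [011010000101], append 0
= 0110100001010

Answer: 0110100001010 (3338)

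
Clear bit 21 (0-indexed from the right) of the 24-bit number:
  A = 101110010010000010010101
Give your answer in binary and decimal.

Mask = ~(1 << 21) = 110111111111111111111111
Bit 21 of A is 1, so AND-ing with the mask clears it to 0.
  101110010010000010010101
& 110111111111111111111111
--------------------------
  100110010010000010010101

Answer: 100110010010000010010101 (10035349)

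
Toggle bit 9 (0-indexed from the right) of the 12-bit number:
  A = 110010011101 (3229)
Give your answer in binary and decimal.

Mask = 1 << 9 = 001000000000
Bit 9 of A is 0; XOR with the mask flips it to 1.
  110010011101
^ 001000000000
--------------
  111010011101

Answer: 111010011101 (3741)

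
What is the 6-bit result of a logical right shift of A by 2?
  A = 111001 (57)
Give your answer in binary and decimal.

Logical shift right by 2: drop the bottom 2 bit(s), prepend 2 zero(s) on the left.
  111001  ->  keep [1110], discard [01], prepend 00
= 001110

Answer: 001110 (14)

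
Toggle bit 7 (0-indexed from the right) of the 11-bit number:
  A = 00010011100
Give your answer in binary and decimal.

Mask = 1 << 7 = 00010000000
Bit 7 of A is 1; XOR with the mask flips it to 0.
  00010011100
^ 00010000000
-------------
  00000011100

Answer: 00000011100 (28)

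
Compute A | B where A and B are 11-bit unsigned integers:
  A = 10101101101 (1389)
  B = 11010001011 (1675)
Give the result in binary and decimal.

Apply | to each column (1 where either bit is 1):
  10101101101
| 11010001011
-------------
  11111101111

Answer: 11111101111 (2031)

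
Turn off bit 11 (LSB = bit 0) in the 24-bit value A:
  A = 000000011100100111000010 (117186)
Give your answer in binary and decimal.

Mask = ~(1 << 11) = 111111111111011111111111
Bit 11 of A is 1, so AND-ing with the mask clears it to 0.
  000000011100100111000010
& 111111111111011111111111
--------------------------
  000000011100000111000010

Answer: 000000011100000111000010 (115138)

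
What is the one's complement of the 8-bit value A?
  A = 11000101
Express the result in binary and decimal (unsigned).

Flip each bit (0->1, 1->0):
  11000101
  00111010

Answer: 00111010 (58)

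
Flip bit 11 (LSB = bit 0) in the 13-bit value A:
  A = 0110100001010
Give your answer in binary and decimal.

Mask = 1 << 11 = 0100000000000
Bit 11 of A is 1; XOR with the mask flips it to 0.
  0110100001010
^ 0100000000000
---------------
  0010100001010

Answer: 0010100001010 (1290)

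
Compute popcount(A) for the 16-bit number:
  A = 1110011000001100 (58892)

1110011000001100
1-bits at positions (from bit 0 = LSB): 2, 3, 9, 10, 13, 14, 15
Count = 7

Answer: 7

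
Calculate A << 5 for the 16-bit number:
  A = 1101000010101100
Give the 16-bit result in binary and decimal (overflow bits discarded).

Shift left by 5: drop the top 5 bit(s), append 5 zero(s) on the right.
  1101000010101100  ->  discard [11010], keep [00010101100], append 00000
= 0001010110000000

Answer: 0001010110000000 (5504)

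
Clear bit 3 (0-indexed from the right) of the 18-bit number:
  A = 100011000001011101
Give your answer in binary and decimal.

Mask = ~(1 << 3) = 111111111111110111
Bit 3 of A is 1, so AND-ing with the mask clears it to 0.
  100011000001011101
& 111111111111110111
--------------------
  100011000001010101

Answer: 100011000001010101 (143445)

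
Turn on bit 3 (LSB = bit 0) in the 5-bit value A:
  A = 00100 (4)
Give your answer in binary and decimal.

Mask = 1 << 3 = 01000
Bit 3 of A is 0, so OR-ing with the mask flips it to 1.
  00100
| 01000
-------
  01100

Answer: 01100 (12)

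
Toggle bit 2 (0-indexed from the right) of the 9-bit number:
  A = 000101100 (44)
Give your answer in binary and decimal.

Mask = 1 << 2 = 000000100
Bit 2 of A is 1; XOR with the mask flips it to 0.
  000101100
^ 000000100
-----------
  000101000

Answer: 000101000 (40)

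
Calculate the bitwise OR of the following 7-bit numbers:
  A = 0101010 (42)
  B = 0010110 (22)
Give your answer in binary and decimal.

Apply | to each column (1 where either bit is 1):
  0101010
| 0010110
---------
  0111110

Answer: 0111110 (62)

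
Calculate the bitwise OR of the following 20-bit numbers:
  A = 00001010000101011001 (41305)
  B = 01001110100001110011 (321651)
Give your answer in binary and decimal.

Apply | to each column (1 where either bit is 1):
  00001010000101011001
| 01001110100001110011
----------------------
  01001110100101111011

Answer: 01001110100101111011 (321915)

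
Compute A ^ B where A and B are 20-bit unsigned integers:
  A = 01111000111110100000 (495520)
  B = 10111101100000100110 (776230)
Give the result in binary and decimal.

Apply ^ to each column (1 where bits differ):
  01111000111110100000
^ 10111101100000100110
----------------------
  11000101011110000110

Answer: 11000101011110000110 (808838)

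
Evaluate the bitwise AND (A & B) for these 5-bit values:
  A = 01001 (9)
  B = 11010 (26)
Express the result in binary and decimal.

Apply & to each column (1 only where both bits are 1):
  01001
& 11010
-------
  01000

Answer: 01000 (8)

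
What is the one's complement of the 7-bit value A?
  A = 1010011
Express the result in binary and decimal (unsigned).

Flip each bit (0->1, 1->0):
  1010011
  0101100

Answer: 0101100 (44)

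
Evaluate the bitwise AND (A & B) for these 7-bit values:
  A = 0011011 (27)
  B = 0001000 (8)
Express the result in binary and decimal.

Apply & to each column (1 only where both bits are 1):
  0011011
& 0001000
---------
  0001000

Answer: 0001000 (8)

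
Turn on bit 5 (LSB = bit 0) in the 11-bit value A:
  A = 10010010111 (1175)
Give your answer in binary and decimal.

Mask = 1 << 5 = 00000100000
Bit 5 of A is 0, so OR-ing with the mask flips it to 1.
  10010010111
| 00000100000
-------------
  10010110111

Answer: 10010110111 (1207)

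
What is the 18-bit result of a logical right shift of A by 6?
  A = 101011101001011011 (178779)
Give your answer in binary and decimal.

Logical shift right by 6: drop the bottom 6 bit(s), prepend 6 zero(s) on the left.
  101011101001011011  ->  keep [101011101001], discard [011011], prepend 000000
= 000000101011101001

Answer: 000000101011101001 (2793)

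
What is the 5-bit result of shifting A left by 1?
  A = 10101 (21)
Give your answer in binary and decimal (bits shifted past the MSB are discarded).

Shift left by 1: drop the top 1 bit(s), append 1 zero(s) on the right.
  10101  ->  discard [1], keep [0101], append 0
= 01010

Answer: 01010 (10)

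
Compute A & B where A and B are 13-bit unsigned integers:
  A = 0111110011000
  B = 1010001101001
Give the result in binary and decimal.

Apply & to each column (1 only where both bits are 1):
  0111110011000
& 1010001101001
---------------
  0010000001000

Answer: 0010000001000 (1032)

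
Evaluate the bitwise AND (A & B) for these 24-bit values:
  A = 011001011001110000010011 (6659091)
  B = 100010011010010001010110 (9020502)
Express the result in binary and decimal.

Apply & to each column (1 only where both bits are 1):
  011001011001110000010011
& 100010011010010001010110
--------------------------
  000000011000010000010010

Answer: 000000011000010000010010 (99346)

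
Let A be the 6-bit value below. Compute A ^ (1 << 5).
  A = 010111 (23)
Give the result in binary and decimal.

Mask = 1 << 5 = 100000
Bit 5 of A is 0; XOR with the mask flips it to 1.
  010111
^ 100000
--------
  110111

Answer: 110111 (55)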